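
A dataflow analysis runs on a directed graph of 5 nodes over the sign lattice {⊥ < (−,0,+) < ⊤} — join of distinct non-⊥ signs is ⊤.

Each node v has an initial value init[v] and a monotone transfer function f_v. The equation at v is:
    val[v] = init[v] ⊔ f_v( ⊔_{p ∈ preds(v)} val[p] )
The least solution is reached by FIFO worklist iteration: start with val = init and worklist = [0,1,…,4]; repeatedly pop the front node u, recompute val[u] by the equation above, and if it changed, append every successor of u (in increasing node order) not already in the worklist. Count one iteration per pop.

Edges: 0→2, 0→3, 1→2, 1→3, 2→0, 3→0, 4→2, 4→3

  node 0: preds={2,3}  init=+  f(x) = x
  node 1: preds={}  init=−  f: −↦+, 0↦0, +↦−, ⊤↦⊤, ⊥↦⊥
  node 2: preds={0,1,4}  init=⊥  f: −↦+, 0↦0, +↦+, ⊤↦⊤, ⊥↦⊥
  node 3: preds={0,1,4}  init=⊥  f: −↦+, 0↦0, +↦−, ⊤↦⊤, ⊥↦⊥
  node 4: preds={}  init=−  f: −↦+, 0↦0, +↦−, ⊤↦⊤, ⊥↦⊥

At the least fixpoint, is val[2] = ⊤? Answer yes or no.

yes

Iteration log — 8 steps:
  step 1. node 0  ⊔preds=⊥  new=+  stable
  step 2. node 1  ⊔preds=⊥  new=−  stable
  step 3. node 2  ⊔preds=⊤  new=⊤  old=⊥  +wl: 0
  step 4. node 3  ⊔preds=⊤  new=⊤  old=⊥  +wl: 
  step 5. node 4  ⊔preds=⊥  new=−  stable
  step 6. node 0  ⊔preds=⊤  new=⊤  old=+  +wl: 2,3
  step 7. node 2  ⊔preds=⊤  new=⊤  stable
  step 8. node 3  ⊔preds=⊤  new=⊤  stable

Least fixpoint reached:
  node 0: ⊤
  node 1: −
  node 2: ⊤
  node 3: ⊤
  node 4: −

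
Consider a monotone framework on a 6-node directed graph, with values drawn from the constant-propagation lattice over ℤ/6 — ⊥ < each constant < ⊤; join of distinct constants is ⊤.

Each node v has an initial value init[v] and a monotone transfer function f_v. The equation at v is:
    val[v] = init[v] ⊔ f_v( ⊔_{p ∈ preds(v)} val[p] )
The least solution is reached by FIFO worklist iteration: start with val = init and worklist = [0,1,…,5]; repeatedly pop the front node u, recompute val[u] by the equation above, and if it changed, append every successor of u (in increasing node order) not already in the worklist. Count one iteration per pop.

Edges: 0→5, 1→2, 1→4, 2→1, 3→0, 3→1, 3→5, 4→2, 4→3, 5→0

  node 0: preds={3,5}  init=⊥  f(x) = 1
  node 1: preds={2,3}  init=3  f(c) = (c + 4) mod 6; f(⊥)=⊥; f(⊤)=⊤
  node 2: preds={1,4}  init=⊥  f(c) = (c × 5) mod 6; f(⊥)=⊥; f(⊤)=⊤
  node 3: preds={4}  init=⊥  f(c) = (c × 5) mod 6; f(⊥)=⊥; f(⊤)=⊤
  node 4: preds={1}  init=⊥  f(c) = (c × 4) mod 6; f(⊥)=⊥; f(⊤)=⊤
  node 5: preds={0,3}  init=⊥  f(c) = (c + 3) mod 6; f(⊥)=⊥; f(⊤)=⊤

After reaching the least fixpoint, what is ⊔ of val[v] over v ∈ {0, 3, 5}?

Trace (18 dequeues):
  [1] u=0 | in ⊥ | out 1 | prev ⊥ | push {}
  [2] u=1 | in ⊥ | out 3 | ==
  [3] u=2 | in 3 | out 3 | prev ⊥ | push {1}
  [4] u=3 | in ⊥ | out ⊥ | ==
  [5] u=4 | in 3 | out 0 | prev ⊥ | push {2,3}
  [6] u=5 | in 1 | out 4 | prev ⊥ | push {0}
  [7] u=1 | in 3 | out ⊤ | prev 3 | push {4}
  [8] u=2 | in ⊤ | out ⊤ | prev 3 | push {1}
  [9] u=3 | in 0 | out 0 | prev ⊥ | push {5}
  [10] u=0 | in ⊤ | out 1 | ==
  [11] u=4 | in ⊤ | out ⊤ | prev 0 | push {2,3}
  [12] u=1 | in ⊤ | out ⊤ | ==
  [13] u=5 | in ⊤ | out ⊤ | prev 4 | push {0}
  [14] u=2 | in ⊤ | out ⊤ | ==
  [15] u=3 | in ⊤ | out ⊤ | prev 0 | push {1,5}
  [16] u=0 | in ⊤ | out 1 | ==
  [17] u=1 | in ⊤ | out ⊤ | ==
  [18] u=5 | in ⊤ | out ⊤ | ==

Converged values:
  [0] 1
  [1] ⊤
  [2] ⊤
  [3] ⊤
  [4] ⊤
  [5] ⊤

⊤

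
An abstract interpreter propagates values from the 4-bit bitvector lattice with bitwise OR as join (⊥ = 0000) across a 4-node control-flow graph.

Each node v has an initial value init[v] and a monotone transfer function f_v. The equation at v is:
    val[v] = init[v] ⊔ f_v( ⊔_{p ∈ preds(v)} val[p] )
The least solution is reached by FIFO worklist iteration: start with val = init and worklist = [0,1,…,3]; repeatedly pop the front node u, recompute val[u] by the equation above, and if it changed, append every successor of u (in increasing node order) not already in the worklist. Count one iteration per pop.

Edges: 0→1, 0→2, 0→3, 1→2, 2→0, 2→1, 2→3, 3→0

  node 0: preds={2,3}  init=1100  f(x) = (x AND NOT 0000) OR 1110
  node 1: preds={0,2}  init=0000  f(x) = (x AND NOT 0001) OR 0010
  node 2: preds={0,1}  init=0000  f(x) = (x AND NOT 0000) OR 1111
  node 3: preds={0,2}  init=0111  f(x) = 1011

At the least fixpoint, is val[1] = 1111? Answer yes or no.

no

Iteration log — 6 steps:
  step 1. node 0  ⊔preds=0111  new=1111  old=1100  +wl: 
  step 2. node 1  ⊔preds=1111  new=1110  old=0000  +wl: 
  step 3. node 2  ⊔preds=1111  new=1111  old=0000  +wl: 0,1
  step 4. node 3  ⊔preds=1111  new=1111  old=0111  +wl: 
  step 5. node 0  ⊔preds=1111  new=1111  stable
  step 6. node 1  ⊔preds=1111  new=1110  stable

Least fixpoint reached:
  node 0: 1111
  node 1: 1110
  node 2: 1111
  node 3: 1111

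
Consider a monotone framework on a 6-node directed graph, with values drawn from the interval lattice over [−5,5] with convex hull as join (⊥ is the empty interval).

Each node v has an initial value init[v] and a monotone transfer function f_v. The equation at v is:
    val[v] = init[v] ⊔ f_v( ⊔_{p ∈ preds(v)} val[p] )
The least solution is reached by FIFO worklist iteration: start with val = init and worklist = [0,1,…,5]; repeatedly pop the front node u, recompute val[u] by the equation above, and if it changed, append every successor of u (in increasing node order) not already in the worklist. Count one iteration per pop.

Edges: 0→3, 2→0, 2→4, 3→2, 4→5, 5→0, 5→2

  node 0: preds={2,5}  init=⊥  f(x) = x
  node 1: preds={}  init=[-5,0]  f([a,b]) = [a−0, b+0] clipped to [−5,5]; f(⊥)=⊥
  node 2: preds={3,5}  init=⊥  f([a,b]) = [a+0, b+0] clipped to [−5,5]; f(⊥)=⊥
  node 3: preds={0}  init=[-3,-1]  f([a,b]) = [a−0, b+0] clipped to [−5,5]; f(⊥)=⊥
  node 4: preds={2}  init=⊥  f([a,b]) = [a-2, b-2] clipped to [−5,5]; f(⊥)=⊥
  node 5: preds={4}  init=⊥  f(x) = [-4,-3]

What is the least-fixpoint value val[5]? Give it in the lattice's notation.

Worklist (12 pops):
  #1 pop 0: in=⊥ → ⊥ (no change)
  #2 pop 1: in=⊥ → [-5,0] (no change)
  #3 pop 2: in=[-3,-1] → [-3,-1] (was ⊥); enqueue [0]
  #4 pop 3: in=⊥ → [-3,-1] (no change)
  #5 pop 4: in=[-3,-1] → [-5,-3] (was ⊥); enqueue []
  #6 pop 5: in=[-5,-3] → [-4,-3] (was ⊥); enqueue [2]
  #7 pop 0: in=[-4,-1] → [-4,-1] (was ⊥); enqueue [3]
  #8 pop 2: in=[-4,-1] → [-4,-1] (was [-3,-1]); enqueue [0,4]
  #9 pop 3: in=[-4,-1] → [-4,-1] (was [-3,-1]); enqueue [2]
  #10 pop 0: in=[-4,-1] → [-4,-1] (no change)
  #11 pop 4: in=[-4,-1] → [-5,-3] (no change)
  #12 pop 2: in=[-4,-1] → [-4,-1] (no change)

Fixpoint:
  val[0] = [-4,-1]
  val[1] = [-5,0]
  val[2] = [-4,-1]
  val[3] = [-4,-1]
  val[4] = [-5,-3]
  val[5] = [-4,-3]

[-4,-3]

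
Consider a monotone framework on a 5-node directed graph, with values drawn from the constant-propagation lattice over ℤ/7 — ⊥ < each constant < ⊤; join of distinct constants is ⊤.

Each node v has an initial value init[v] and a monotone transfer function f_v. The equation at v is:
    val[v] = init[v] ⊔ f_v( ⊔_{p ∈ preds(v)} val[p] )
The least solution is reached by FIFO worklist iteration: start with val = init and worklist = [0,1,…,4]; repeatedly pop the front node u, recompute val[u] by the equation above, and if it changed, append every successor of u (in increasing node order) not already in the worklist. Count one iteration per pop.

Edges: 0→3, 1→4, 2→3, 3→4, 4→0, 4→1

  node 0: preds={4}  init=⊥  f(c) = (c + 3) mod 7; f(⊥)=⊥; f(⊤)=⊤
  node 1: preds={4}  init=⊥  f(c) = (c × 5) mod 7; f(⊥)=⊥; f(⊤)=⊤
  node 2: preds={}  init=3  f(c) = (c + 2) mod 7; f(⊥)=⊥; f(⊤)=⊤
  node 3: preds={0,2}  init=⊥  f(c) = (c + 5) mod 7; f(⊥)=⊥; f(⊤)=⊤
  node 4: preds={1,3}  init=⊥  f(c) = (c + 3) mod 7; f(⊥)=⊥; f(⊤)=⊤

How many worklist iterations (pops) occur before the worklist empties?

13

Worklist (13 pops):
  #1 pop 0: in=⊥ → ⊥ (no change)
  #2 pop 1: in=⊥ → ⊥ (no change)
  #3 pop 2: in=⊥ → 3 (no change)
  #4 pop 3: in=3 → 1 (was ⊥); enqueue []
  #5 pop 4: in=1 → 4 (was ⊥); enqueue [0,1]
  #6 pop 0: in=4 → 0 (was ⊥); enqueue [3]
  #7 pop 1: in=4 → 6 (was ⊥); enqueue [4]
  #8 pop 3: in=⊤ → ⊤ (was 1); enqueue []
  #9 pop 4: in=⊤ → ⊤ (was 4); enqueue [0,1]
  #10 pop 0: in=⊤ → ⊤ (was 0); enqueue [3]
  #11 pop 1: in=⊤ → ⊤ (was 6); enqueue [4]
  #12 pop 3: in=⊤ → ⊤ (no change)
  #13 pop 4: in=⊤ → ⊤ (no change)

Fixpoint:
  val[0] = ⊤
  val[1] = ⊤
  val[2] = 3
  val[3] = ⊤
  val[4] = ⊤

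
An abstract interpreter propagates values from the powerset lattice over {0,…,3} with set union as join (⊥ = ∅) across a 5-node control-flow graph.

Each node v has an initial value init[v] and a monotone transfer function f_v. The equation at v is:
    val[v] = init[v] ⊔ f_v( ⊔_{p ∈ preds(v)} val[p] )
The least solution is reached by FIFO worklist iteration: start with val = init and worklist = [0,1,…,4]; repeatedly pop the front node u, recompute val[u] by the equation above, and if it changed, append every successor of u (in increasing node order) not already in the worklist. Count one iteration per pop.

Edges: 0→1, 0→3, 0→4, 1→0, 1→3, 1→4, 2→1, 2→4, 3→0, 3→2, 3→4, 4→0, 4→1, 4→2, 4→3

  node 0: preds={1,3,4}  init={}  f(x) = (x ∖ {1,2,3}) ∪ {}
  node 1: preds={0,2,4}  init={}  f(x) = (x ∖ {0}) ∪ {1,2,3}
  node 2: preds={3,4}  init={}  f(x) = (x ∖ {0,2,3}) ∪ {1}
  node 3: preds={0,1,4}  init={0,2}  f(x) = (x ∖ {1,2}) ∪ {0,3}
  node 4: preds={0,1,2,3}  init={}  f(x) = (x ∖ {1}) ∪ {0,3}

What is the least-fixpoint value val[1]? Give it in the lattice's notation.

Trace (9 dequeues):
  [1] u=0 | in {0,2} | out {0} | prev {} | push {}
  [2] u=1 | in {0} | out {1,2,3} | prev {} | push {0}
  [3] u=2 | in {0,2} | out {1} | prev {} | push {1}
  [4] u=3 | in {0,1,2,3} | out {0,2,3} | prev {0,2} | push {2}
  [5] u=4 | in {0,1,2,3} | out {0,2,3} | prev {} | push {3}
  [6] u=0 | in {0,1,2,3} | out {0} | ==
  [7] u=1 | in {0,1,2,3} | out {1,2,3} | ==
  [8] u=2 | in {0,2,3} | out {1} | ==
  [9] u=3 | in {0,1,2,3} | out {0,2,3} | ==

Converged values:
  [0] {0}
  [1] {1,2,3}
  [2] {1}
  [3] {0,2,3}
  [4] {0,2,3}

{1,2,3}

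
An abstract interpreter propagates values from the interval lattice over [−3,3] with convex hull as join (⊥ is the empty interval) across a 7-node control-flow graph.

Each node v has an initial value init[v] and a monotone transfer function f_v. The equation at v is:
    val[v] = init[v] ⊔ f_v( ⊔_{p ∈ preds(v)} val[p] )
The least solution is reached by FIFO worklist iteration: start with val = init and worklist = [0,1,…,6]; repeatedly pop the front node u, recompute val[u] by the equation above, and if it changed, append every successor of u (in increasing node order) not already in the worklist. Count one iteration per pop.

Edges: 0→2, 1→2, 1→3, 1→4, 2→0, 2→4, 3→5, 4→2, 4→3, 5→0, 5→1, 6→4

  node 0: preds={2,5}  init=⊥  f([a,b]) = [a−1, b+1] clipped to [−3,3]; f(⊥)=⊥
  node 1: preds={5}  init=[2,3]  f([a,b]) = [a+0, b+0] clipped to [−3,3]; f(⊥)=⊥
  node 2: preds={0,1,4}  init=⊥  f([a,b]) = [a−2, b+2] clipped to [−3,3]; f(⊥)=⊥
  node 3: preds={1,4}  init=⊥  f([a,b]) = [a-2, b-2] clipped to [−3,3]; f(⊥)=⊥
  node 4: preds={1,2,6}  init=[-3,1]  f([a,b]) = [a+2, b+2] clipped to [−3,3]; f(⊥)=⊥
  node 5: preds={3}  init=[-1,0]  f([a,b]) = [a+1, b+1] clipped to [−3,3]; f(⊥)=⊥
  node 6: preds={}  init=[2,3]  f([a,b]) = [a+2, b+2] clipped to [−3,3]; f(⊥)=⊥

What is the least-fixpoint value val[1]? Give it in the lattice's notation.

[-2,3]

Iteration log — 14 steps:
  step 1. node 0  ⊔preds=[-1,0]  new=[-2,1]  old=⊥  +wl: 
  step 2. node 1  ⊔preds=[-1,0]  new=[-1,3]  old=[2,3]  +wl: 
  step 3. node 2  ⊔preds=[-3,3]  new=[-3,3]  old=⊥  +wl: 0
  step 4. node 3  ⊔preds=[-3,3]  new=[-3,1]  old=⊥  +wl: 
  step 5. node 4  ⊔preds=[-3,3]  new=[-3,3]  old=[-3,1]  +wl: 2,3
  step 6. node 5  ⊔preds=[-3,1]  new=[-2,2]  old=[-1,0]  +wl: 1
  step 7. node 6  ⊔preds=⊥  new=[2,3]  stable
  step 8. node 0  ⊔preds=[-3,3]  new=[-3,3]  old=[-2,1]  +wl: 
  step 9. node 2  ⊔preds=[-3,3]  new=[-3,3]  stable
  step 10. node 3  ⊔preds=[-3,3]  new=[-3,1]  stable
  step 11. node 1  ⊔preds=[-2,2]  new=[-2,3]  old=[-1,3]  +wl: 2,3,4
  step 12. node 2  ⊔preds=[-3,3]  new=[-3,3]  stable
  step 13. node 3  ⊔preds=[-3,3]  new=[-3,1]  stable
  step 14. node 4  ⊔preds=[-3,3]  new=[-3,3]  stable

Least fixpoint reached:
  node 0: [-3,3]
  node 1: [-2,3]
  node 2: [-3,3]
  node 3: [-3,1]
  node 4: [-3,3]
  node 5: [-2,2]
  node 6: [2,3]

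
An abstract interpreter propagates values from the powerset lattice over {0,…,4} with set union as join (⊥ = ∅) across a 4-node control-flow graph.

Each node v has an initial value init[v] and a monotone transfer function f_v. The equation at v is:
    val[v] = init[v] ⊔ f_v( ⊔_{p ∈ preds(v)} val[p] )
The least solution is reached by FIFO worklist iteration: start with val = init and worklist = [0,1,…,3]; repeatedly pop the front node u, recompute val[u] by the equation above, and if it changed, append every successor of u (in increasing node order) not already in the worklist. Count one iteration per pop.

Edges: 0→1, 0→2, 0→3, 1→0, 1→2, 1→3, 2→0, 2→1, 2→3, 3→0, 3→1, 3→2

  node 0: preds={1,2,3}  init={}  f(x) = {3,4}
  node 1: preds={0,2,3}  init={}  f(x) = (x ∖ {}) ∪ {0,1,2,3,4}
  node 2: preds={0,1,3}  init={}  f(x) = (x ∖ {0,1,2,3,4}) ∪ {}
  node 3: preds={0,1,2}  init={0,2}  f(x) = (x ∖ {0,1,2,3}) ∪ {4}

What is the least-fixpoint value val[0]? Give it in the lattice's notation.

{3,4}

Worklist (7 pops):
  #1 pop 0: in={0,2} → {3,4} (was {}); enqueue []
  #2 pop 1: in={0,2,3,4} → {0,1,2,3,4} (was {}); enqueue [0]
  #3 pop 2: in={0,1,2,3,4} → {} (no change)
  #4 pop 3: in={0,1,2,3,4} → {0,2,4} (was {0,2}); enqueue [1,2]
  #5 pop 0: in={0,1,2,3,4} → {3,4} (no change)
  #6 pop 1: in={0,2,3,4} → {0,1,2,3,4} (no change)
  #7 pop 2: in={0,1,2,3,4} → {} (no change)

Fixpoint:
  val[0] = {3,4}
  val[1] = {0,1,2,3,4}
  val[2] = {}
  val[3] = {0,2,4}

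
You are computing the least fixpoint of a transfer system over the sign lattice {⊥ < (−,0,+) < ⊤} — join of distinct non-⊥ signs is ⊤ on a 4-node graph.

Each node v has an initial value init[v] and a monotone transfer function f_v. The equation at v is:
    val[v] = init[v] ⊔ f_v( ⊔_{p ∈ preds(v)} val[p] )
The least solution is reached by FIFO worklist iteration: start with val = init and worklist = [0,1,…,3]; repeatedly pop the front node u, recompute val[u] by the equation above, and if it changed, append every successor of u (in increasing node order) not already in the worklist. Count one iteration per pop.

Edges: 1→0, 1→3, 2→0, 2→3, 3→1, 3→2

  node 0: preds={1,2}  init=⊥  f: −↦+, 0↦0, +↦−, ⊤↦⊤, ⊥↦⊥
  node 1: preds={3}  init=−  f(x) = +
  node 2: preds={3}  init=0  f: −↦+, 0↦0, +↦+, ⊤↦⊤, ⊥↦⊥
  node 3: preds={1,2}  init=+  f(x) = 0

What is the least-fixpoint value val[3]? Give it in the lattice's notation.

⊤

Trace (7 dequeues):
  [1] u=0 | in ⊤ | out ⊤ | prev ⊥ | push {}
  [2] u=1 | in + | out ⊤ | prev − | push {0}
  [3] u=2 | in + | out ⊤ | prev 0 | push {}
  [4] u=3 | in ⊤ | out ⊤ | prev + | push {1,2}
  [5] u=0 | in ⊤ | out ⊤ | ==
  [6] u=1 | in ⊤ | out ⊤ | ==
  [7] u=2 | in ⊤ | out ⊤ | ==

Converged values:
  [0] ⊤
  [1] ⊤
  [2] ⊤
  [3] ⊤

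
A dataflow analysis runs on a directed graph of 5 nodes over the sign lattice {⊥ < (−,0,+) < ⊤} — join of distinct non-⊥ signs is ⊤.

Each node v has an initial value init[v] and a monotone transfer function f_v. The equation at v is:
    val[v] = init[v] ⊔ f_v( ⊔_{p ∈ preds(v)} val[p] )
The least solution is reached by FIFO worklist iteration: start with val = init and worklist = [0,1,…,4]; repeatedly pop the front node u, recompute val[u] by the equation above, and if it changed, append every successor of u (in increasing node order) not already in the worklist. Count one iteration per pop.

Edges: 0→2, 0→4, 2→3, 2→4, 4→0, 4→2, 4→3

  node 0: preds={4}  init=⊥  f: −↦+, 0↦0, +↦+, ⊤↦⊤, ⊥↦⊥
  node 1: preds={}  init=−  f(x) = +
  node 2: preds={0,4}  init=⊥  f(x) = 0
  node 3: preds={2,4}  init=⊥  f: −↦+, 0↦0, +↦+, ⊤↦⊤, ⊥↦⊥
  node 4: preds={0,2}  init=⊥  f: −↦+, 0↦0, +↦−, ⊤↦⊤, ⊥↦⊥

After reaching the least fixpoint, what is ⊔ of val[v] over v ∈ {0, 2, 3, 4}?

0

Worklist (9 pops):
  #1 pop 0: in=⊥ → ⊥ (no change)
  #2 pop 1: in=⊥ → ⊤ (was −); enqueue []
  #3 pop 2: in=⊥ → 0 (was ⊥); enqueue []
  #4 pop 3: in=0 → 0 (was ⊥); enqueue []
  #5 pop 4: in=0 → 0 (was ⊥); enqueue [0,2,3]
  #6 pop 0: in=0 → 0 (was ⊥); enqueue [4]
  #7 pop 2: in=0 → 0 (no change)
  #8 pop 3: in=0 → 0 (no change)
  #9 pop 4: in=0 → 0 (no change)

Fixpoint:
  val[0] = 0
  val[1] = ⊤
  val[2] = 0
  val[3] = 0
  val[4] = 0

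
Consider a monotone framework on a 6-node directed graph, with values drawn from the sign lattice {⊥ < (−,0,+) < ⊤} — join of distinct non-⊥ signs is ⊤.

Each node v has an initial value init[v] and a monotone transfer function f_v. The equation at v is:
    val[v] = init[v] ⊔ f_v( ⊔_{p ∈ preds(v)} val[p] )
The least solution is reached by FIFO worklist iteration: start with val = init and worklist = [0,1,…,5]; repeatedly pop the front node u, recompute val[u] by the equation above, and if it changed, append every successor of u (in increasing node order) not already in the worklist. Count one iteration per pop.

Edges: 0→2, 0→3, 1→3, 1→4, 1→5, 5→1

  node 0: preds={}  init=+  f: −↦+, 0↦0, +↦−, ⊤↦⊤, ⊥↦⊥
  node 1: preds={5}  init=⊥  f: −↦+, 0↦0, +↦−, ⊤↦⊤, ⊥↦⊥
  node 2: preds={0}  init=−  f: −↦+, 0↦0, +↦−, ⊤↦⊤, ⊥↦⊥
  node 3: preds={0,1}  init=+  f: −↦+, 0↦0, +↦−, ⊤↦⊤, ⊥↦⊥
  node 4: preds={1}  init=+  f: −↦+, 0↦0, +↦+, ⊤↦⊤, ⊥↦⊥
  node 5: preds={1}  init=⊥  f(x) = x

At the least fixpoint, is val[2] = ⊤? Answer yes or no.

Trace (6 dequeues):
  [1] u=0 | in ⊥ | out + | ==
  [2] u=1 | in ⊥ | out ⊥ | ==
  [3] u=2 | in + | out − | ==
  [4] u=3 | in + | out ⊤ | prev + | push {}
  [5] u=4 | in ⊥ | out + | ==
  [6] u=5 | in ⊥ | out ⊥ | ==

Converged values:
  [0] +
  [1] ⊥
  [2] −
  [3] ⊤
  [4] +
  [5] ⊥

no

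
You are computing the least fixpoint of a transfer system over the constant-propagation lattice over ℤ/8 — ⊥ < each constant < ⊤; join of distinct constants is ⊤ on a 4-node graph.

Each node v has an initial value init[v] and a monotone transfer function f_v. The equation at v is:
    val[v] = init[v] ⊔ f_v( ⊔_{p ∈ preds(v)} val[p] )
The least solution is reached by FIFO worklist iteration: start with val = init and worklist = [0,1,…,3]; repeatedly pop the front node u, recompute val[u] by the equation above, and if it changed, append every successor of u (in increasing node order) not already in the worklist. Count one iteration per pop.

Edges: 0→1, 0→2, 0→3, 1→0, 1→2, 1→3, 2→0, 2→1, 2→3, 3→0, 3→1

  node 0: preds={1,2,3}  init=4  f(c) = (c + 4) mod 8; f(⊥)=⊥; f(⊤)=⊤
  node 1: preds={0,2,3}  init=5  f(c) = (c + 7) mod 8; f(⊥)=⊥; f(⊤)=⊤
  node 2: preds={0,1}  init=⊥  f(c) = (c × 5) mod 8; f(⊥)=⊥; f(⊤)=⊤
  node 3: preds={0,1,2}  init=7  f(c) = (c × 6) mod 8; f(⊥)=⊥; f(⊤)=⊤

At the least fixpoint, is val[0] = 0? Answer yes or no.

no

Iteration log — 6 steps:
  step 1. node 0  ⊔preds=⊤  new=⊤  old=4  +wl: 
  step 2. node 1  ⊔preds=⊤  new=⊤  old=5  +wl: 0
  step 3. node 2  ⊔preds=⊤  new=⊤  old=⊥  +wl: 1
  step 4. node 3  ⊔preds=⊤  new=⊤  old=7  +wl: 
  step 5. node 0  ⊔preds=⊤  new=⊤  stable
  step 6. node 1  ⊔preds=⊤  new=⊤  stable

Least fixpoint reached:
  node 0: ⊤
  node 1: ⊤
  node 2: ⊤
  node 3: ⊤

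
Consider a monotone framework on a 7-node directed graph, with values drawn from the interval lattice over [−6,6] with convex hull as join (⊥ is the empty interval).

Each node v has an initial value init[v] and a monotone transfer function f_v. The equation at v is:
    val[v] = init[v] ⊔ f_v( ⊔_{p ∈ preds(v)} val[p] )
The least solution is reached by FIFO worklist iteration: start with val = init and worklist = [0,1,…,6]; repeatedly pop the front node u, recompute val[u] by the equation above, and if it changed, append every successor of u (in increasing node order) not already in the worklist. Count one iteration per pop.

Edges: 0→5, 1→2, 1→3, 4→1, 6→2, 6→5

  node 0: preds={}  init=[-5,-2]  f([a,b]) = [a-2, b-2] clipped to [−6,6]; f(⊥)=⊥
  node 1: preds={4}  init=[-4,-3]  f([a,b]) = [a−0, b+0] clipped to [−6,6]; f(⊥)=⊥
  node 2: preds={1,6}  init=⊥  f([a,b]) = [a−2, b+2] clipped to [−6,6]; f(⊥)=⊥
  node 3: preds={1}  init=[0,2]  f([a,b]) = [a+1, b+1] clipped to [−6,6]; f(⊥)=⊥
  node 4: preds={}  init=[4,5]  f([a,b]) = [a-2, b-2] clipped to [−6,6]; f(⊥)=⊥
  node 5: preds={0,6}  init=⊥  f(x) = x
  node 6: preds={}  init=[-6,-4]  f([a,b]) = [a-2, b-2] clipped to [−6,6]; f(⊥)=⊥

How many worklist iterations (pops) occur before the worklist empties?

Worklist (7 pops):
  #1 pop 0: in=⊥ → [-5,-2] (no change)
  #2 pop 1: in=[4,5] → [-4,5] (was [-4,-3]); enqueue []
  #3 pop 2: in=[-6,5] → [-6,6] (was ⊥); enqueue []
  #4 pop 3: in=[-4,5] → [-3,6] (was [0,2]); enqueue []
  #5 pop 4: in=⊥ → [4,5] (no change)
  #6 pop 5: in=[-6,-2] → [-6,-2] (was ⊥); enqueue []
  #7 pop 6: in=⊥ → [-6,-4] (no change)

Fixpoint:
  val[0] = [-5,-2]
  val[1] = [-4,5]
  val[2] = [-6,6]
  val[3] = [-3,6]
  val[4] = [4,5]
  val[5] = [-6,-2]
  val[6] = [-6,-4]

7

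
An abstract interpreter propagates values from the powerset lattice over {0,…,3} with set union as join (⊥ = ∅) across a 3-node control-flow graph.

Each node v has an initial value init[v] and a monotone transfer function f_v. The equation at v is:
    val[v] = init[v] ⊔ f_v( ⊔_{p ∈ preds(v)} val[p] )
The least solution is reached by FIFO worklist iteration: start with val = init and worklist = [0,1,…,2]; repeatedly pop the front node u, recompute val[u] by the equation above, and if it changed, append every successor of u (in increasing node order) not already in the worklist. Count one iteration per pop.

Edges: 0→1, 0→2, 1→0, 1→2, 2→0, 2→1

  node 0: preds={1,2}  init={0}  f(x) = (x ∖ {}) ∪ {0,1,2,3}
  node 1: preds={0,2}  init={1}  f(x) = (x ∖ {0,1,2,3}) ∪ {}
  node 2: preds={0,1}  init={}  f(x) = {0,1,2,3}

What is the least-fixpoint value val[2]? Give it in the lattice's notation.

Iteration log — 5 steps:
  step 1. node 0  ⊔preds={1}  new={0,1,2,3}  old={0}  +wl: 
  step 2. node 1  ⊔preds={0,1,2,3}  new={1}  stable
  step 3. node 2  ⊔preds={0,1,2,3}  new={0,1,2,3}  old={}  +wl: 0,1
  step 4. node 0  ⊔preds={0,1,2,3}  new={0,1,2,3}  stable
  step 5. node 1  ⊔preds={0,1,2,3}  new={1}  stable

Least fixpoint reached:
  node 0: {0,1,2,3}
  node 1: {1}
  node 2: {0,1,2,3}

{0,1,2,3}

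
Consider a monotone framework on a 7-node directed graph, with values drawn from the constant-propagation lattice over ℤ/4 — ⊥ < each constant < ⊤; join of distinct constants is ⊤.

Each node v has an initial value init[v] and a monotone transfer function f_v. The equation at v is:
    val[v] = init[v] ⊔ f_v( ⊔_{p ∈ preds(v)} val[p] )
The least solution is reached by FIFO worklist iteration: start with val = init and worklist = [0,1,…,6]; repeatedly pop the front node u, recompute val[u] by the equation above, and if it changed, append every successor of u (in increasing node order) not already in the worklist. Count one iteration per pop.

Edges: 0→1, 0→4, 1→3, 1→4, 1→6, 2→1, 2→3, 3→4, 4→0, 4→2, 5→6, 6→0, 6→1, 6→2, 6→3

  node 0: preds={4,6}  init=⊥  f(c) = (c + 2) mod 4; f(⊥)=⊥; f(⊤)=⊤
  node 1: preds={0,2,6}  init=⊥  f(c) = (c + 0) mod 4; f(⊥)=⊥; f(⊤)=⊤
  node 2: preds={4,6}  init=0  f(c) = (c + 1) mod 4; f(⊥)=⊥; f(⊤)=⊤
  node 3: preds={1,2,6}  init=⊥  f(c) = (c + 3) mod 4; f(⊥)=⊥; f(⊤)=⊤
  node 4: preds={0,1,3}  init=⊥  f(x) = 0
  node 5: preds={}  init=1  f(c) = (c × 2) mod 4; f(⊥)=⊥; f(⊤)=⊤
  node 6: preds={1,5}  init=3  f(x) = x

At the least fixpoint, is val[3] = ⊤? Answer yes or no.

Iteration log — 12 steps:
  step 1. node 0  ⊔preds=3  new=1  old=⊥  +wl: 
  step 2. node 1  ⊔preds=⊤  new=⊤  old=⊥  +wl: 
  step 3. node 2  ⊔preds=3  new=0  stable
  step 4. node 3  ⊔preds=⊤  new=⊤  old=⊥  +wl: 
  step 5. node 4  ⊔preds=⊤  new=0  old=⊥  +wl: 0,2
  step 6. node 5  ⊔preds=⊥  new=1  stable
  step 7. node 6  ⊔preds=⊤  new=⊤  old=3  +wl: 1,3
  step 8. node 0  ⊔preds=⊤  new=⊤  old=1  +wl: 4
  step 9. node 2  ⊔preds=⊤  new=⊤  old=0  +wl: 
  step 10. node 1  ⊔preds=⊤  new=⊤  stable
  step 11. node 3  ⊔preds=⊤  new=⊤  stable
  step 12. node 4  ⊔preds=⊤  new=0  stable

Least fixpoint reached:
  node 0: ⊤
  node 1: ⊤
  node 2: ⊤
  node 3: ⊤
  node 4: 0
  node 5: 1
  node 6: ⊤

yes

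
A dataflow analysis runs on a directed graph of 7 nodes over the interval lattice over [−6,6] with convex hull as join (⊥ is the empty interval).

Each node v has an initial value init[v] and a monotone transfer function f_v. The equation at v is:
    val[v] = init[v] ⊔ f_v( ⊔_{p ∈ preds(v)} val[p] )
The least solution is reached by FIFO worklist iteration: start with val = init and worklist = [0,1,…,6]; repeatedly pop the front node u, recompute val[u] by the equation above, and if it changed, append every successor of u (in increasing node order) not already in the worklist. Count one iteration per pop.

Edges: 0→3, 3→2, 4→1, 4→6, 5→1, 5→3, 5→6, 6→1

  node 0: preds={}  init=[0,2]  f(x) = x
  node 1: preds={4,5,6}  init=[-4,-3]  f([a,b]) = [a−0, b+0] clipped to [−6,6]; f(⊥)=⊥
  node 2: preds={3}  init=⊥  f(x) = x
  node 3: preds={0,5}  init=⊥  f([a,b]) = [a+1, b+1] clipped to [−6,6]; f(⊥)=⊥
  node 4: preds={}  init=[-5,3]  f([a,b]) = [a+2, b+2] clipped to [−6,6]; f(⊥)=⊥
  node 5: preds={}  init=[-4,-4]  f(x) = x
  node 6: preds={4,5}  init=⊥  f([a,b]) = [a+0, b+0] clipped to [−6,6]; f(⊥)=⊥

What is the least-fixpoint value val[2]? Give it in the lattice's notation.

[-3,3]

Worklist (9 pops):
  #1 pop 0: in=⊥ → [0,2] (no change)
  #2 pop 1: in=[-5,3] → [-5,3] (was [-4,-3]); enqueue []
  #3 pop 2: in=⊥ → ⊥ (no change)
  #4 pop 3: in=[-4,2] → [-3,3] (was ⊥); enqueue [2]
  #5 pop 4: in=⊥ → [-5,3] (no change)
  #6 pop 5: in=⊥ → [-4,-4] (no change)
  #7 pop 6: in=[-5,3] → [-5,3] (was ⊥); enqueue [1]
  #8 pop 2: in=[-3,3] → [-3,3] (was ⊥); enqueue []
  #9 pop 1: in=[-5,3] → [-5,3] (no change)

Fixpoint:
  val[0] = [0,2]
  val[1] = [-5,3]
  val[2] = [-3,3]
  val[3] = [-3,3]
  val[4] = [-5,3]
  val[5] = [-4,-4]
  val[6] = [-5,3]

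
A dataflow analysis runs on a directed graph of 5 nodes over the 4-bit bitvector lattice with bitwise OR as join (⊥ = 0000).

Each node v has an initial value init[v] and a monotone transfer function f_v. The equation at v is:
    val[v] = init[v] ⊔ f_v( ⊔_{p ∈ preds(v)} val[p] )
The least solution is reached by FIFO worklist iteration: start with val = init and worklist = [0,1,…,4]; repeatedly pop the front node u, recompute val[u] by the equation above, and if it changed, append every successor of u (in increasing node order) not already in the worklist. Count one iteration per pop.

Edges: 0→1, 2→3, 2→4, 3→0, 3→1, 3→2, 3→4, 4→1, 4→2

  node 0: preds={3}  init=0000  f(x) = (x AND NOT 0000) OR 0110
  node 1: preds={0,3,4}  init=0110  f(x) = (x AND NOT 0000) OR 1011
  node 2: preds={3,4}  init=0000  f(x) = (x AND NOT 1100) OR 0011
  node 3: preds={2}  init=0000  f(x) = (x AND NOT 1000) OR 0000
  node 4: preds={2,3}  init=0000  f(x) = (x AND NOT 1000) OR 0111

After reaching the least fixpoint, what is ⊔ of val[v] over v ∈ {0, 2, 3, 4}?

0111

Iteration log — 8 steps:
  step 1. node 0  ⊔preds=0000  new=0110  old=0000  +wl: 
  step 2. node 1  ⊔preds=0110  new=1111  old=0110  +wl: 
  step 3. node 2  ⊔preds=0000  new=0011  old=0000  +wl: 
  step 4. node 3  ⊔preds=0011  new=0011  old=0000  +wl: 0,1,2
  step 5. node 4  ⊔preds=0011  new=0111  old=0000  +wl: 
  step 6. node 0  ⊔preds=0011  new=0111  old=0110  +wl: 
  step 7. node 1  ⊔preds=0111  new=1111  stable
  step 8. node 2  ⊔preds=0111  new=0011  stable

Least fixpoint reached:
  node 0: 0111
  node 1: 1111
  node 2: 0011
  node 3: 0011
  node 4: 0111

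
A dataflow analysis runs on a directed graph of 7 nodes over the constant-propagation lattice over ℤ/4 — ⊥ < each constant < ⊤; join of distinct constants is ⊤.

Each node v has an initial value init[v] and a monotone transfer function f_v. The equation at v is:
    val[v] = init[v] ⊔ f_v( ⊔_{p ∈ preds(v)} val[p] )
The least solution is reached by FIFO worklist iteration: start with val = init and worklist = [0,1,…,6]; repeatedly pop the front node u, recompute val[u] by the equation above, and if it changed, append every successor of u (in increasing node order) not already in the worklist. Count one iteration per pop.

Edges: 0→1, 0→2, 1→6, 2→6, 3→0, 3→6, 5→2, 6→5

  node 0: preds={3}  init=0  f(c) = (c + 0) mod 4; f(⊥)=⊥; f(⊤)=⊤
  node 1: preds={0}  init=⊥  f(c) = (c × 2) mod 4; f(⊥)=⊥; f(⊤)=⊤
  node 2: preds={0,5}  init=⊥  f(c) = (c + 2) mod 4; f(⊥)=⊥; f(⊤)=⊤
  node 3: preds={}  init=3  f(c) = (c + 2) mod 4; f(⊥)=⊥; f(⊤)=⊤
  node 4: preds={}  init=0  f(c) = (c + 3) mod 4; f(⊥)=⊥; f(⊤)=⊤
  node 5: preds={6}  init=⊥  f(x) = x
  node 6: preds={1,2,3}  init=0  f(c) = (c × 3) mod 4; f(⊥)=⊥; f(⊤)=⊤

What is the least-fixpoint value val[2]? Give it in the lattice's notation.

⊤

Worklist (10 pops):
  #1 pop 0: in=3 → ⊤ (was 0); enqueue []
  #2 pop 1: in=⊤ → ⊤ (was ⊥); enqueue []
  #3 pop 2: in=⊤ → ⊤ (was ⊥); enqueue []
  #4 pop 3: in=⊥ → 3 (no change)
  #5 pop 4: in=⊥ → 0 (no change)
  #6 pop 5: in=0 → 0 (was ⊥); enqueue [2]
  #7 pop 6: in=⊤ → ⊤ (was 0); enqueue [5]
  #8 pop 2: in=⊤ → ⊤ (no change)
  #9 pop 5: in=⊤ → ⊤ (was 0); enqueue [2]
  #10 pop 2: in=⊤ → ⊤ (no change)

Fixpoint:
  val[0] = ⊤
  val[1] = ⊤
  val[2] = ⊤
  val[3] = 3
  val[4] = 0
  val[5] = ⊤
  val[6] = ⊤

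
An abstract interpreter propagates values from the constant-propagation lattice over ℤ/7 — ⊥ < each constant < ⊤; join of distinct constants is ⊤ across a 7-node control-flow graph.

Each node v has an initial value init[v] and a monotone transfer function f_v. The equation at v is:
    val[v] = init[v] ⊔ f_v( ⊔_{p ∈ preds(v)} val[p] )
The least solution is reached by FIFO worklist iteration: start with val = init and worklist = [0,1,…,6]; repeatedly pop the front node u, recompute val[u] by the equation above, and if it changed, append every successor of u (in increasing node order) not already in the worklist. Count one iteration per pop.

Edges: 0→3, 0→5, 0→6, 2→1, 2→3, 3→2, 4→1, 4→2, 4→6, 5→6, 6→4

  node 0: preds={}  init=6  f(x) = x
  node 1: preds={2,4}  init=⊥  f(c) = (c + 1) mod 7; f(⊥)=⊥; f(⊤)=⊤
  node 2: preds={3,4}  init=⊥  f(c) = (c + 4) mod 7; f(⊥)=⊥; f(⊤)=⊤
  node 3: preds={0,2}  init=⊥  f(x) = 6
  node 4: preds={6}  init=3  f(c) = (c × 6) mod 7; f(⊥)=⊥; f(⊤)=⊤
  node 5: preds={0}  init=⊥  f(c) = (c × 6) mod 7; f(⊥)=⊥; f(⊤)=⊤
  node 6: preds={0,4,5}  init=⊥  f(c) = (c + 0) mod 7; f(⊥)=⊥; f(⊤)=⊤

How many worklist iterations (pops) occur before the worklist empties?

14

Worklist (14 pops):
  #1 pop 0: in=⊥ → 6 (no change)
  #2 pop 1: in=3 → 4 (was ⊥); enqueue []
  #3 pop 2: in=3 → 0 (was ⊥); enqueue [1]
  #4 pop 3: in=⊤ → 6 (was ⊥); enqueue [2]
  #5 pop 4: in=⊥ → 3 (no change)
  #6 pop 5: in=6 → 1 (was ⊥); enqueue []
  #7 pop 6: in=⊤ → ⊤ (was ⊥); enqueue [4]
  #8 pop 1: in=⊤ → ⊤ (was 4); enqueue []
  #9 pop 2: in=⊤ → ⊤ (was 0); enqueue [1,3]
  #10 pop 4: in=⊤ → ⊤ (was 3); enqueue [2,6]
  #11 pop 1: in=⊤ → ⊤ (no change)
  #12 pop 3: in=⊤ → 6 (no change)
  #13 pop 2: in=⊤ → ⊤ (no change)
  #14 pop 6: in=⊤ → ⊤ (no change)

Fixpoint:
  val[0] = 6
  val[1] = ⊤
  val[2] = ⊤
  val[3] = 6
  val[4] = ⊤
  val[5] = 1
  val[6] = ⊤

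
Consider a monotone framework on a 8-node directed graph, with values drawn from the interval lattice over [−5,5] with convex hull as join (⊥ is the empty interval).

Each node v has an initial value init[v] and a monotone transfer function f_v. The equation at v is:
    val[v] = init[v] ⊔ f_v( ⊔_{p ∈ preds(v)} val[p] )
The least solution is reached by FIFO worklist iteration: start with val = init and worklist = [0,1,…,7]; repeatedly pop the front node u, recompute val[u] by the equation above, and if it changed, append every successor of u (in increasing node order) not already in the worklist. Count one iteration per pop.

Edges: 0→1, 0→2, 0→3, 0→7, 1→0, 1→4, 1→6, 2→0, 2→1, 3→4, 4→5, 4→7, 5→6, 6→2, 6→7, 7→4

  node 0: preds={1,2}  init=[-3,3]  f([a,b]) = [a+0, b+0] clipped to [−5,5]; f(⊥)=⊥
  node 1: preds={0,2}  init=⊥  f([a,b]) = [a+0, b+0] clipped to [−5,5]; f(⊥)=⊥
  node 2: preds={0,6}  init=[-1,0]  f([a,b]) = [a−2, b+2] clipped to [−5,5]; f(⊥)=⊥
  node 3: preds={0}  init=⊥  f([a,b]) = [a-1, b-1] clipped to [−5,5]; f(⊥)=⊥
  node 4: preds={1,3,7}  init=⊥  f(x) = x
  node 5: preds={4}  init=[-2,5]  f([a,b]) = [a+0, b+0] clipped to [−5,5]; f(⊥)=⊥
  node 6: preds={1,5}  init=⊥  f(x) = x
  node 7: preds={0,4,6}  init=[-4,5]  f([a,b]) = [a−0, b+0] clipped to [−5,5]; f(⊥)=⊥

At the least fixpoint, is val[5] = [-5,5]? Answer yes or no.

Iteration log — 20 steps:
  step 1. node 0  ⊔preds=[-1,0]  new=[-3,3]  stable
  step 2. node 1  ⊔preds=[-3,3]  new=[-3,3]  old=⊥  +wl: 0
  step 3. node 2  ⊔preds=[-3,3]  new=[-5,5]  old=[-1,0]  +wl: 1
  step 4. node 3  ⊔preds=[-3,3]  new=[-4,2]  old=⊥  +wl: 
  step 5. node 4  ⊔preds=[-4,5]  new=[-4,5]  old=⊥  +wl: 
  step 6. node 5  ⊔preds=[-4,5]  new=[-4,5]  old=[-2,5]  +wl: 
  step 7. node 6  ⊔preds=[-4,5]  new=[-4,5]  old=⊥  +wl: 2
  step 8. node 7  ⊔preds=[-4,5]  new=[-4,5]  stable
  step 9. node 0  ⊔preds=[-5,5]  new=[-5,5]  old=[-3,3]  +wl: 3,7
  step 10. node 1  ⊔preds=[-5,5]  new=[-5,5]  old=[-3,3]  +wl: 0,4,6
  step 11. node 2  ⊔preds=[-5,5]  new=[-5,5]  stable
  step 12. node 3  ⊔preds=[-5,5]  new=[-5,4]  old=[-4,2]  +wl: 
  step 13. node 7  ⊔preds=[-5,5]  new=[-5,5]  old=[-4,5]  +wl: 
  step 14. node 0  ⊔preds=[-5,5]  new=[-5,5]  stable
  step 15. node 4  ⊔preds=[-5,5]  new=[-5,5]  old=[-4,5]  +wl: 5,7
  step 16. node 6  ⊔preds=[-5,5]  new=[-5,5]  old=[-4,5]  +wl: 2
  step 17. node 5  ⊔preds=[-5,5]  new=[-5,5]  old=[-4,5]  +wl: 6
  step 18. node 7  ⊔preds=[-5,5]  new=[-5,5]  stable
  step 19. node 2  ⊔preds=[-5,5]  new=[-5,5]  stable
  step 20. node 6  ⊔preds=[-5,5]  new=[-5,5]  stable

Least fixpoint reached:
  node 0: [-5,5]
  node 1: [-5,5]
  node 2: [-5,5]
  node 3: [-5,4]
  node 4: [-5,5]
  node 5: [-5,5]
  node 6: [-5,5]
  node 7: [-5,5]

yes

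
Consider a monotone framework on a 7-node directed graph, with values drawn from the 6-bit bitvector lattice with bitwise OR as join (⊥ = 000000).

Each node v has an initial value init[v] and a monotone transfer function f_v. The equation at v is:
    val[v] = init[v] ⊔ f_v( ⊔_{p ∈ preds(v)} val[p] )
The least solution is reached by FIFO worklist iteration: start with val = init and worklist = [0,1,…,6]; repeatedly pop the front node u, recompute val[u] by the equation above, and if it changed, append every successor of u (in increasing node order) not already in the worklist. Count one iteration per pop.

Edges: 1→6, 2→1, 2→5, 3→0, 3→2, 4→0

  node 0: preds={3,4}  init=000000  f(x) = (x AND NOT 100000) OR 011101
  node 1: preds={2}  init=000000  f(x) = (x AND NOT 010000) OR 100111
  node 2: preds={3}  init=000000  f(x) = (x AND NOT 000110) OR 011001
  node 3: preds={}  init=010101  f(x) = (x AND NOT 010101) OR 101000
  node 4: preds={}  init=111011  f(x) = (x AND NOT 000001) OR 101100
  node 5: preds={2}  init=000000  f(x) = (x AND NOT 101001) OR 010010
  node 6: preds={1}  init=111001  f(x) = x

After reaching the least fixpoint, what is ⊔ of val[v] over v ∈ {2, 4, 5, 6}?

111111

Trace (13 dequeues):
  [1] u=0 | in 111111 | out 011111 | prev 000000 | push {}
  [2] u=1 | in 000000 | out 100111 | prev 000000 | push {}
  [3] u=2 | in 010101 | out 011001 | prev 000000 | push {1}
  [4] u=3 | in 000000 | out 111101 | prev 010101 | push {0,2}
  [5] u=4 | in 000000 | out 111111 | prev 111011 | push {}
  [6] u=5 | in 011001 | out 010010 | prev 000000 | push {}
  [7] u=6 | in 100111 | out 111111 | prev 111001 | push {}
  [8] u=1 | in 011001 | out 101111 | prev 100111 | push {6}
  [9] u=0 | in 111111 | out 011111 | ==
  [10] u=2 | in 111101 | out 111001 | prev 011001 | push {1,5}
  [11] u=6 | in 101111 | out 111111 | ==
  [12] u=1 | in 111001 | out 101111 | ==
  [13] u=5 | in 111001 | out 010010 | ==

Converged values:
  [0] 011111
  [1] 101111
  [2] 111001
  [3] 111101
  [4] 111111
  [5] 010010
  [6] 111111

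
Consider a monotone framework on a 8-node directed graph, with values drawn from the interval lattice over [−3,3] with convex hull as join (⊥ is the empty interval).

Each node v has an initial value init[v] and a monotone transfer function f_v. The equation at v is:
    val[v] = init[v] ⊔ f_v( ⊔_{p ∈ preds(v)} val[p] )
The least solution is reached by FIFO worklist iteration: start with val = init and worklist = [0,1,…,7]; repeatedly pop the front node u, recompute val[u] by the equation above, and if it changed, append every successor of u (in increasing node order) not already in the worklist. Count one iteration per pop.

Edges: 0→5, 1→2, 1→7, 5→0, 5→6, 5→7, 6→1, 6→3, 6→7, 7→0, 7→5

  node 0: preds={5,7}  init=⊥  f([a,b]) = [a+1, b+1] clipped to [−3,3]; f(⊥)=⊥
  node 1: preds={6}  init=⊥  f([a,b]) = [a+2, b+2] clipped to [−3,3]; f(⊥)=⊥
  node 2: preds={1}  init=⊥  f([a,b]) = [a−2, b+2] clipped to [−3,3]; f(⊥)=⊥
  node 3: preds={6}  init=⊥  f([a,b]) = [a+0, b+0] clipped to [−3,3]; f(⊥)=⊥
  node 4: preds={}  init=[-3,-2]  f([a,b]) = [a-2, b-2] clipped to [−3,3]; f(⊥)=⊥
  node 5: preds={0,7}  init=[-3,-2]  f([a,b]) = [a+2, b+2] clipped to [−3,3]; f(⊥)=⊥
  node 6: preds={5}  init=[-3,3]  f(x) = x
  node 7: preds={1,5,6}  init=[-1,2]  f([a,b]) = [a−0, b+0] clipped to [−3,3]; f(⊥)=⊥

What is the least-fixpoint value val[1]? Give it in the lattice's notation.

[-1,3]

Trace (10 dequeues):
  [1] u=0 | in [-3,2] | out [-2,3] | prev ⊥ | push {}
  [2] u=1 | in [-3,3] | out [-1,3] | prev ⊥ | push {}
  [3] u=2 | in [-1,3] | out [-3,3] | prev ⊥ | push {}
  [4] u=3 | in [-3,3] | out [-3,3] | prev ⊥ | push {}
  [5] u=4 | in ⊥ | out [-3,-2] | ==
  [6] u=5 | in [-2,3] | out [-3,3] | prev [-3,-2] | push {0}
  [7] u=6 | in [-3,3] | out [-3,3] | ==
  [8] u=7 | in [-3,3] | out [-3,3] | prev [-1,2] | push {5}
  [9] u=0 | in [-3,3] | out [-2,3] | ==
  [10] u=5 | in [-3,3] | out [-3,3] | ==

Converged values:
  [0] [-2,3]
  [1] [-1,3]
  [2] [-3,3]
  [3] [-3,3]
  [4] [-3,-2]
  [5] [-3,3]
  [6] [-3,3]
  [7] [-3,3]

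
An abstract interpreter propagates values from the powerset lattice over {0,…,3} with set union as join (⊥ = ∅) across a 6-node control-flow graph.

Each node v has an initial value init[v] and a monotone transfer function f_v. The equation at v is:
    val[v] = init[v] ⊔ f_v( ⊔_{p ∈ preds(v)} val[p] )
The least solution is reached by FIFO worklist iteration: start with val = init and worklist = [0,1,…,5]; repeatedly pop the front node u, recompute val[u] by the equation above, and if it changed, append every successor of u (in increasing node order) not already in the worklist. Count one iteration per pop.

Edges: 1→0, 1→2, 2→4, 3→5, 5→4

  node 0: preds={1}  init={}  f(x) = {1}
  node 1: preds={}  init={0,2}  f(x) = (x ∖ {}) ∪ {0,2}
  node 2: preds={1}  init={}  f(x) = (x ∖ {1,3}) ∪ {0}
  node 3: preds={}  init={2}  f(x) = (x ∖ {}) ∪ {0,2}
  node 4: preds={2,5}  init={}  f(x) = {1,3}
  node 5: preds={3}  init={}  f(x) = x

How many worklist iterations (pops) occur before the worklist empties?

Iteration log — 7 steps:
  step 1. node 0  ⊔preds={0,2}  new={1}  old={}  +wl: 
  step 2. node 1  ⊔preds={}  new={0,2}  stable
  step 3. node 2  ⊔preds={0,2}  new={0,2}  old={}  +wl: 
  step 4. node 3  ⊔preds={}  new={0,2}  old={2}  +wl: 
  step 5. node 4  ⊔preds={0,2}  new={1,3}  old={}  +wl: 
  step 6. node 5  ⊔preds={0,2}  new={0,2}  old={}  +wl: 4
  step 7. node 4  ⊔preds={0,2}  new={1,3}  stable

Least fixpoint reached:
  node 0: {1}
  node 1: {0,2}
  node 2: {0,2}
  node 3: {0,2}
  node 4: {1,3}
  node 5: {0,2}

7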